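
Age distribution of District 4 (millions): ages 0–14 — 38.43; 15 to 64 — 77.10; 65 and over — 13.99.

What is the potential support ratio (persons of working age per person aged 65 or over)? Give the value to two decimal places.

Potential support ratio = 77.10 / 13.99 = 5.51

Potential support ratio: 5.51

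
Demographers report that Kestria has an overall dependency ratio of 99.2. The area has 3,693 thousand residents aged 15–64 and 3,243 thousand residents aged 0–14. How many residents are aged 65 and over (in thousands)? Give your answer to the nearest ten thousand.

Aged 65 and over: 420

Total dependency ratio = (youth + elderly) / working-age × 100
99.2 = (3,243 + E) / 3,693 × 100
⇒ 420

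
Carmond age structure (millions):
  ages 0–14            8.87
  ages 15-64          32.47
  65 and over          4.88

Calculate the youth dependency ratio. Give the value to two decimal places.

Youth dependency ratio: 27.32

Youth dependency ratio = 8.87 / 32.47 × 100 = 27.32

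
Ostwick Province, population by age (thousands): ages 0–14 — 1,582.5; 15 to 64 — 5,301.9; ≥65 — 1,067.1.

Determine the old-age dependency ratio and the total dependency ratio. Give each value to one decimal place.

Old-age dependency ratio: 20.1
Total dependency ratio: 50.0

Old-age dependency ratio = 1,067.1 / 5,301.9 × 100 = 20.1
Total dependency ratio = (1,582.5 + 1,067.1) / 5,301.9 × 100 = 2,649.6 / 5,301.9 × 100 = 50.0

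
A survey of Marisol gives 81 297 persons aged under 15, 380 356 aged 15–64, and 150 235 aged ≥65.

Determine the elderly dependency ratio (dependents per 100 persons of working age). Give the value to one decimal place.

Old-age dependency ratio: 39.5

Old-age dependency ratio = 150 235 / 380 356 × 100 = 39.5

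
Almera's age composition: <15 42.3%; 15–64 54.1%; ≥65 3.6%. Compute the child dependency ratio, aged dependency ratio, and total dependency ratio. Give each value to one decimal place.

Youth dependency ratio = 42.3 / 54.1 × 100 = 78.2
Old-age dependency ratio = 3.6 / 54.1 × 100 = 6.7
Total dependency ratio = (42.3 + 3.6) / 54.1 × 100 = 45.9 / 54.1 × 100 = 84.8

Youth dependency ratio: 78.2
Old-age dependency ratio: 6.7
Total dependency ratio: 84.8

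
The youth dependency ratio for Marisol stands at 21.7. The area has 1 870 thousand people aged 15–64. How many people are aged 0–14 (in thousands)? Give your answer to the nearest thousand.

Aged 0–14: 406

Youth dependency ratio = youth / working-age × 100
21.7 = Y / 1 870 × 100
⇒ 406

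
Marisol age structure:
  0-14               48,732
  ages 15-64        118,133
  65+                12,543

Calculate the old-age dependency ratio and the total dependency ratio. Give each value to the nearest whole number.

Old-age dependency ratio: 11
Total dependency ratio: 52

Old-age dependency ratio = 12,543 / 118,133 × 100 = 11
Total dependency ratio = (48,732 + 12,543) / 118,133 × 100 = 61,275 / 118,133 × 100 = 52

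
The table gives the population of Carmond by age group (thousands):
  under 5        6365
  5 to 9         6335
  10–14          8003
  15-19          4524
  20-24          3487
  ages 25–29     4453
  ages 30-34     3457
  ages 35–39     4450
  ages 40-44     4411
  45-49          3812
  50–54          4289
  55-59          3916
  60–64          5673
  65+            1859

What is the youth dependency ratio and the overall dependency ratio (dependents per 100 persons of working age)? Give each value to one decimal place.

0–14: 6365 + 6335 + 8003 = 20703
15–64: 4524 + 3487 + 4453 + 3457 + 4450 + 4411 + 3812 + 4289 + 3916 + 5673 = 42472
65+: 1859
Youth dependency ratio = 20703 / 42472 × 100 = 48.7
Total dependency ratio = (20703 + 1859) / 42472 × 100 = 22562 / 42472 × 100 = 53.1

Youth dependency ratio: 48.7
Total dependency ratio: 53.1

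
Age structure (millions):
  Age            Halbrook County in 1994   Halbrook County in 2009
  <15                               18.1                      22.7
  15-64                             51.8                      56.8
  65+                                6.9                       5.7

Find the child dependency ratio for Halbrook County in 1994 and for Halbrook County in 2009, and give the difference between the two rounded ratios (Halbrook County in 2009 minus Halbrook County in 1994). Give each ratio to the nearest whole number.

Halbrook County in 1994: 35
Halbrook County in 2009: 40
Difference: +5

Halbrook County in 1994: 18.1 / 51.8 × 100 = 35
Halbrook County in 2009: 22.7 / 56.8 × 100 = 40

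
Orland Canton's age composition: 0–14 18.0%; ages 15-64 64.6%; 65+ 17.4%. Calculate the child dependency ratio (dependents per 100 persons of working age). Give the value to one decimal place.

Youth dependency ratio: 27.9

Youth dependency ratio = 18.0 / 64.6 × 100 = 27.9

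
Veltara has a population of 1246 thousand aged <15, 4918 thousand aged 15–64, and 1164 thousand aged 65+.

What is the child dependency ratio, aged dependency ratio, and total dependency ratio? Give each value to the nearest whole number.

Youth dependency ratio = 1246 / 4918 × 100 = 25
Old-age dependency ratio = 1164 / 4918 × 100 = 24
Total dependency ratio = (1246 + 1164) / 4918 × 100 = 2410 / 4918 × 100 = 49

Youth dependency ratio: 25
Old-age dependency ratio: 24
Total dependency ratio: 49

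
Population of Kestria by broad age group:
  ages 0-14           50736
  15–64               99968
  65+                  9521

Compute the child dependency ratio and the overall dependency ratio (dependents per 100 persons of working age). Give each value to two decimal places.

Youth dependency ratio: 50.75
Total dependency ratio: 60.28

Youth dependency ratio = 50736 / 99968 × 100 = 50.75
Total dependency ratio = (50736 + 9521) / 99968 × 100 = 60257 / 99968 × 100 = 60.28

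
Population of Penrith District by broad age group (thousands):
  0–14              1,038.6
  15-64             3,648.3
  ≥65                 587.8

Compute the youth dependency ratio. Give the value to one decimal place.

Youth dependency ratio: 28.5

Youth dependency ratio = 1,038.6 / 3,648.3 × 100 = 28.5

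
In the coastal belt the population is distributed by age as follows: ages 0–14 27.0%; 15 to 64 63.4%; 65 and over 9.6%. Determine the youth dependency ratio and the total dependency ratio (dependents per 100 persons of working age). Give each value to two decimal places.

Youth dependency ratio: 42.59
Total dependency ratio: 57.73

Youth dependency ratio = 27.0 / 63.4 × 100 = 42.59
Total dependency ratio = (27.0 + 9.6) / 63.4 × 100 = 36.6 / 63.4 × 100 = 57.73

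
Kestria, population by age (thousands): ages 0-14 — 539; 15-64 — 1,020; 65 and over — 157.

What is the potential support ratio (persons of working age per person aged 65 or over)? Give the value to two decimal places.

Potential support ratio: 6.50

Potential support ratio = 1,020 / 157 = 6.50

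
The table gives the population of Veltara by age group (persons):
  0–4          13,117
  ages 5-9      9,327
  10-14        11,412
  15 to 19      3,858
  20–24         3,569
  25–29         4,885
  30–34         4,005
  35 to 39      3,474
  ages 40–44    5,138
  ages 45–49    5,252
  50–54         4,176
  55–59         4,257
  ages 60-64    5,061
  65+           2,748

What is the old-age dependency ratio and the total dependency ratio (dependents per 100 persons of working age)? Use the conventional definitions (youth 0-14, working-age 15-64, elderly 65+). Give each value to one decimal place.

0–14: 13,117 + 9,327 + 11,412 = 33,856
15–64: 3,858 + 3,569 + 4,885 + 4,005 + 3,474 + 5,138 + 5,252 + 4,176 + 4,257 + 5,061 = 43,675
65+: 2,748
Old-age dependency ratio = 2,748 / 43,675 × 100 = 6.3
Total dependency ratio = (33,856 + 2,748) / 43,675 × 100 = 36,604 / 43,675 × 100 = 83.8

Old-age dependency ratio: 6.3
Total dependency ratio: 83.8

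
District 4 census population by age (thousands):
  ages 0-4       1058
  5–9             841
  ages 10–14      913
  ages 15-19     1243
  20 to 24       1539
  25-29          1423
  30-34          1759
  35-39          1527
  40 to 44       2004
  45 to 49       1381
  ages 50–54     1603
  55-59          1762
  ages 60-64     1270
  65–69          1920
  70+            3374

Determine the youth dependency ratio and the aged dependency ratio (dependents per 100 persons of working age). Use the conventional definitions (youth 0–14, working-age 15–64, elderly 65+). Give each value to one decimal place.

0–14: 1058 + 841 + 913 = 2812
15–64: 1243 + 1539 + 1423 + 1759 + 1527 + 2004 + 1381 + 1603 + 1762 + 1270 = 15511
65+: 1920 + 3374 = 5294
Youth dependency ratio = 2812 / 15511 × 100 = 18.1
Old-age dependency ratio = 5294 / 15511 × 100 = 34.1

Youth dependency ratio: 18.1
Old-age dependency ratio: 34.1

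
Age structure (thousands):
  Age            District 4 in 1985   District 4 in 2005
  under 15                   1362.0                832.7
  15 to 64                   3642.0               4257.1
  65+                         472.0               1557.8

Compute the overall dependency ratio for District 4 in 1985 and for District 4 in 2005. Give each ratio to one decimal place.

District 4 in 1985: 50.4
District 4 in 2005: 56.2

District 4 in 1985: (1362.0 + 472.0) / 3642.0 × 100 = 1834.0 / 3642.0 × 100 = 50.4
District 4 in 2005: (832.7 + 1557.8) / 4257.1 × 100 = 2390.5 / 4257.1 × 100 = 56.2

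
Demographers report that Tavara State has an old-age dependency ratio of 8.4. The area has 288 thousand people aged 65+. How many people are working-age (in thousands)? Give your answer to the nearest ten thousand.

Working-age: 3,430

Old-age dependency ratio = elderly / working-age × 100
8.4 = 288 / W × 100
⇒ 3,430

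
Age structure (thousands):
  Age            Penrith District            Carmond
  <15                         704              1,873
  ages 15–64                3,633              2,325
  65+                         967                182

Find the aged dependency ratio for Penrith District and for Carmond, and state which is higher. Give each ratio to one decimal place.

Penrith District: 26.6
Carmond: 7.8
Higher: Penrith District

Penrith District: 967 / 3,633 × 100 = 26.6
Carmond: 182 / 2,325 × 100 = 7.8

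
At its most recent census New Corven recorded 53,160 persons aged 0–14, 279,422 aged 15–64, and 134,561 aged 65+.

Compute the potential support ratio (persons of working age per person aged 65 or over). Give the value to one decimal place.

Potential support ratio: 2.1

Potential support ratio = 279,422 / 134,561 = 2.1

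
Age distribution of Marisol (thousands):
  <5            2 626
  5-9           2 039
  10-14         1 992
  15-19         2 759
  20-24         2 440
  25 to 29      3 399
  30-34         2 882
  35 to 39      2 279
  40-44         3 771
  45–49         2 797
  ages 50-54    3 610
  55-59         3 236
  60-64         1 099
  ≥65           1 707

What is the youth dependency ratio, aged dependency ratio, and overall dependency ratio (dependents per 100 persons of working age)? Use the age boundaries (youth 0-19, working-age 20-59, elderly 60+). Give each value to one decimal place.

0–19: 2 626 + 2 039 + 1 992 + 2 759 = 9 416
20–59: 2 440 + 3 399 + 2 882 + 2 279 + 3 771 + 2 797 + 3 610 + 3 236 = 24 414
60+: 1 099 + 1 707 = 2 806
Youth dependency ratio = 9 416 / 24 414 × 100 = 38.6
Old-age dependency ratio = 2 806 / 24 414 × 100 = 11.5
Total dependency ratio = (9 416 + 2 806) / 24 414 × 100 = 12 222 / 24 414 × 100 = 50.1

Youth dependency ratio: 38.6
Old-age dependency ratio: 11.5
Total dependency ratio: 50.1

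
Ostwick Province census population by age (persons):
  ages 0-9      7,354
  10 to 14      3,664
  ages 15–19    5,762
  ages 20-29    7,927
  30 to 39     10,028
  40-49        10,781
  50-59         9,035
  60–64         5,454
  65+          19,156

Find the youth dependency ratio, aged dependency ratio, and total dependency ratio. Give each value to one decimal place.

0–14: 7,354 + 3,664 = 11,018
15–64: 5,762 + 7,927 + 10,028 + 10,781 + 9,035 + 5,454 = 48,987
65+: 19,156
Youth dependency ratio = 11,018 / 48,987 × 100 = 22.5
Old-age dependency ratio = 19,156 / 48,987 × 100 = 39.1
Total dependency ratio = (11,018 + 19,156) / 48,987 × 100 = 30,174 / 48,987 × 100 = 61.6

Youth dependency ratio: 22.5
Old-age dependency ratio: 39.1
Total dependency ratio: 61.6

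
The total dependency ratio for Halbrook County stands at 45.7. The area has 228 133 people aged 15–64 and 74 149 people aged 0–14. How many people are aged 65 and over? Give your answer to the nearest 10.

Total dependency ratio = (youth + elderly) / working-age × 100
45.7 = (74 149 + E) / 228 133 × 100
⇒ 30 110

Aged 65 and over: 30 110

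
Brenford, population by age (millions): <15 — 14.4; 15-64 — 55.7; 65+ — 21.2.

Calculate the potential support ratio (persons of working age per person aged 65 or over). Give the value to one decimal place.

Potential support ratio: 2.6

Potential support ratio = 55.7 / 21.2 = 2.6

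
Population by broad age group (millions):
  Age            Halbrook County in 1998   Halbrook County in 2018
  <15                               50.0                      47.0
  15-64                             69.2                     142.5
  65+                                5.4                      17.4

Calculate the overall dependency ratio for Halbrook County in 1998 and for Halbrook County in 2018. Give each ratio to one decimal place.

Halbrook County in 1998: 80.1
Halbrook County in 2018: 45.2

Halbrook County in 1998: (50.0 + 5.4) / 69.2 × 100 = 55.4 / 69.2 × 100 = 80.1
Halbrook County in 2018: (47.0 + 17.4) / 142.5 × 100 = 64.4 / 142.5 × 100 = 45.2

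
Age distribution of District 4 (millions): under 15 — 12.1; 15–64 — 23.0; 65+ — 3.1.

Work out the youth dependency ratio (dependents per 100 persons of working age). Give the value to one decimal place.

Youth dependency ratio = 12.1 / 23.0 × 100 = 52.6

Youth dependency ratio: 52.6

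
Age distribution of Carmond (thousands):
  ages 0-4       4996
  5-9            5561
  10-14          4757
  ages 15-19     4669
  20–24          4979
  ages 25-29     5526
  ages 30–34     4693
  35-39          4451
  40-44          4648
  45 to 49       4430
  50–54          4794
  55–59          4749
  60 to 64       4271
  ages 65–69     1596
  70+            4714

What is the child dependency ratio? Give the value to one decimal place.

0–14: 4996 + 5561 + 4757 = 15314
15–64: 4669 + 4979 + 5526 + 4693 + 4451 + 4648 + 4430 + 4794 + 4749 + 4271 = 47210
65+: 1596 + 4714 = 6310
Youth dependency ratio = 15314 / 47210 × 100 = 32.4

Youth dependency ratio: 32.4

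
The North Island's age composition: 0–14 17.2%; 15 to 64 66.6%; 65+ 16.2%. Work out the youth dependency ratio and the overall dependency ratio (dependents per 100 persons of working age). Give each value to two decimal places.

Youth dependency ratio = 17.2 / 66.6 × 100 = 25.83
Total dependency ratio = (17.2 + 16.2) / 66.6 × 100 = 33.4 / 66.6 × 100 = 50.15

Youth dependency ratio: 25.83
Total dependency ratio: 50.15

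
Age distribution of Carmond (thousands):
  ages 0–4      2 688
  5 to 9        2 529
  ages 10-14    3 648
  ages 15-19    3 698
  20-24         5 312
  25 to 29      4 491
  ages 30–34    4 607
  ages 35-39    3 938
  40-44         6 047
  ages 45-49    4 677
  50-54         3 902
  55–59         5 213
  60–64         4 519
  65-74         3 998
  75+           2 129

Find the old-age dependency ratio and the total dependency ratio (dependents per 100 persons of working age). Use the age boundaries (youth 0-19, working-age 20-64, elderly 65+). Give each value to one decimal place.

Old-age dependency ratio: 14.3
Total dependency ratio: 43.8

0–19: 2 688 + 2 529 + 3 648 + 3 698 = 12 563
20–64: 5 312 + 4 491 + 4 607 + 3 938 + 6 047 + 4 677 + 3 902 + 5 213 + 4 519 = 42 706
65+: 3 998 + 2 129 = 6 127
Old-age dependency ratio = 6 127 / 42 706 × 100 = 14.3
Total dependency ratio = (12 563 + 6 127) / 42 706 × 100 = 18 690 / 42 706 × 100 = 43.8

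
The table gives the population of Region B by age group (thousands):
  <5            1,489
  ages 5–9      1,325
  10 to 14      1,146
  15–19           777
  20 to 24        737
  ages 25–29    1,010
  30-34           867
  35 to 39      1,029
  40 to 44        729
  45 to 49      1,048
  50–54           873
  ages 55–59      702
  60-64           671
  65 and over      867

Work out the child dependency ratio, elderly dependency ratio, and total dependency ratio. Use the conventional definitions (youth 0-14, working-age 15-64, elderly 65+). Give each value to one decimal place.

Youth dependency ratio: 46.9
Old-age dependency ratio: 10.3
Total dependency ratio: 57.2

0–14: 1,489 + 1,325 + 1,146 = 3,960
15–64: 777 + 737 + 1,010 + 867 + 1,029 + 729 + 1,048 + 873 + 702 + 671 = 8,443
65+: 867
Youth dependency ratio = 3,960 / 8,443 × 100 = 46.9
Old-age dependency ratio = 867 / 8,443 × 100 = 10.3
Total dependency ratio = (3,960 + 867) / 8,443 × 100 = 4,827 / 8,443 × 100 = 57.2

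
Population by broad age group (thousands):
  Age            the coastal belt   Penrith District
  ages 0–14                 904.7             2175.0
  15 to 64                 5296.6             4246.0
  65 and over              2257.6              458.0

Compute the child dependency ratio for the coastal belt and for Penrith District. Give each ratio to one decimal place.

the coastal belt: 17.1
Penrith District: 51.2

the coastal belt: 904.7 / 5296.6 × 100 = 17.1
Penrith District: 2175.0 / 4246.0 × 100 = 51.2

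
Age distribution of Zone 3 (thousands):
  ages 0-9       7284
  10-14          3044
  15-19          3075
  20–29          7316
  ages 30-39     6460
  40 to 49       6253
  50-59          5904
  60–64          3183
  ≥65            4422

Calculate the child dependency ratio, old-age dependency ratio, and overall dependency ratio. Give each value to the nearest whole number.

Youth dependency ratio: 32
Old-age dependency ratio: 14
Total dependency ratio: 46

0–14: 7284 + 3044 = 10328
15–64: 3075 + 7316 + 6460 + 6253 + 5904 + 3183 = 32191
65+: 4422
Youth dependency ratio = 10328 / 32191 × 100 = 32
Old-age dependency ratio = 4422 / 32191 × 100 = 14
Total dependency ratio = (10328 + 4422) / 32191 × 100 = 14750 / 32191 × 100 = 46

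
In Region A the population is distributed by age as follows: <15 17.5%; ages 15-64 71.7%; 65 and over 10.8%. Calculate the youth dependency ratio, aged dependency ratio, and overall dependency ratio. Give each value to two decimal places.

Youth dependency ratio: 24.41
Old-age dependency ratio: 15.06
Total dependency ratio: 39.47

Youth dependency ratio = 17.5 / 71.7 × 100 = 24.41
Old-age dependency ratio = 10.8 / 71.7 × 100 = 15.06
Total dependency ratio = (17.5 + 10.8) / 71.7 × 100 = 28.3 / 71.7 × 100 = 39.47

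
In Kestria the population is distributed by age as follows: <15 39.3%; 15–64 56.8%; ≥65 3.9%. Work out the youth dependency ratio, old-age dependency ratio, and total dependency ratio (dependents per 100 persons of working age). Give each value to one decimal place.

Youth dependency ratio: 69.2
Old-age dependency ratio: 6.9
Total dependency ratio: 76.1

Youth dependency ratio = 39.3 / 56.8 × 100 = 69.2
Old-age dependency ratio = 3.9 / 56.8 × 100 = 6.9
Total dependency ratio = (39.3 + 3.9) / 56.8 × 100 = 43.2 / 56.8 × 100 = 76.1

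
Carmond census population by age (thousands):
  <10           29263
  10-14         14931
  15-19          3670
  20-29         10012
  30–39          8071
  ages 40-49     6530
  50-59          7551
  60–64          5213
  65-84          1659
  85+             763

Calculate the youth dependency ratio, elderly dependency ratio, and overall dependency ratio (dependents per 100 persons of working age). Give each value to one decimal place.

0–14: 29263 + 14931 = 44194
15–64: 3670 + 10012 + 8071 + 6530 + 7551 + 5213 = 41047
65+: 1659 + 763 = 2422
Youth dependency ratio = 44194 / 41047 × 100 = 107.7
Old-age dependency ratio = 2422 / 41047 × 100 = 5.9
Total dependency ratio = (44194 + 2422) / 41047 × 100 = 46616 / 41047 × 100 = 113.6

Youth dependency ratio: 107.7
Old-age dependency ratio: 5.9
Total dependency ratio: 113.6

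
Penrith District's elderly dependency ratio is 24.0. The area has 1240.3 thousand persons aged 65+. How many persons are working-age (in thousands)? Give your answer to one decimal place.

Working-age: 5167.9

Old-age dependency ratio = elderly / working-age × 100
24.0 = 1240.3 / W × 100
⇒ 5167.9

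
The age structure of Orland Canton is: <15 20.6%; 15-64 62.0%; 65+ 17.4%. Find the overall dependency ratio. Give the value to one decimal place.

Total dependency ratio: 61.3

Total dependency ratio = (20.6 + 17.4) / 62.0 × 100 = 38.0 / 62.0 × 100 = 61.3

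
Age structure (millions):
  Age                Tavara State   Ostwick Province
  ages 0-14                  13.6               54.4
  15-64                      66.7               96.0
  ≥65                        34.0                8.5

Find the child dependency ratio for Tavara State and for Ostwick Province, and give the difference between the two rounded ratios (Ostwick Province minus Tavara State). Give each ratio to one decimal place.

Tavara State: 13.6 / 66.7 × 100 = 20.4
Ostwick Province: 54.4 / 96.0 × 100 = 56.7

Tavara State: 20.4
Ostwick Province: 56.7
Difference: +36.3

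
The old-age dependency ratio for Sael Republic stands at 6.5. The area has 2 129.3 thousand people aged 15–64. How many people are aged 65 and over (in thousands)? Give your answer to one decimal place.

Aged 65 and over: 138.4

Old-age dependency ratio = elderly / working-age × 100
6.5 = E / 2 129.3 × 100
⇒ 138.4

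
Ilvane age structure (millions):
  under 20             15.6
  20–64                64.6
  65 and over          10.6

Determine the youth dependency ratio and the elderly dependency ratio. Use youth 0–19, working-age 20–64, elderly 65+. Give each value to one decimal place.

Youth dependency ratio = 15.6 / 64.6 × 100 = 24.1
Old-age dependency ratio = 10.6 / 64.6 × 100 = 16.4

Youth dependency ratio: 24.1
Old-age dependency ratio: 16.4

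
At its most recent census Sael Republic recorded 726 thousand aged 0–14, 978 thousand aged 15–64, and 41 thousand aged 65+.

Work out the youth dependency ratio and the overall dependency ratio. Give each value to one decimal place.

Youth dependency ratio = 726 / 978 × 100 = 74.2
Total dependency ratio = (726 + 41) / 978 × 100 = 767 / 978 × 100 = 78.4

Youth dependency ratio: 74.2
Total dependency ratio: 78.4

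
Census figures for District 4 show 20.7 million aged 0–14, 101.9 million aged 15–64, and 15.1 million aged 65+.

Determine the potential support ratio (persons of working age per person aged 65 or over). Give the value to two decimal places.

Potential support ratio: 6.75

Potential support ratio = 101.9 / 15.1 = 6.75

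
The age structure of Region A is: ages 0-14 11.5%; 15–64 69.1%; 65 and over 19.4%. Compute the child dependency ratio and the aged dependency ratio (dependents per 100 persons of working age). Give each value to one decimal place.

Youth dependency ratio: 16.6
Old-age dependency ratio: 28.1

Youth dependency ratio = 11.5 / 69.1 × 100 = 16.6
Old-age dependency ratio = 19.4 / 69.1 × 100 = 28.1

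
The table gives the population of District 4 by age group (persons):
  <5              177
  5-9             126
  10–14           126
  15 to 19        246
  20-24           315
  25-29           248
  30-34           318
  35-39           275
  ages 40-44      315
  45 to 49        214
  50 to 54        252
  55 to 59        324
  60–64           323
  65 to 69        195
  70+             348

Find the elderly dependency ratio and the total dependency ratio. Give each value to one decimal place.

Old-age dependency ratio: 19.2
Total dependency ratio: 34.3

0–14: 177 + 126 + 126 = 429
15–64: 246 + 315 + 248 + 318 + 275 + 315 + 214 + 252 + 324 + 323 = 2,830
65+: 195 + 348 = 543
Old-age dependency ratio = 543 / 2,830 × 100 = 19.2
Total dependency ratio = (429 + 543) / 2,830 × 100 = 972 / 2,830 × 100 = 34.3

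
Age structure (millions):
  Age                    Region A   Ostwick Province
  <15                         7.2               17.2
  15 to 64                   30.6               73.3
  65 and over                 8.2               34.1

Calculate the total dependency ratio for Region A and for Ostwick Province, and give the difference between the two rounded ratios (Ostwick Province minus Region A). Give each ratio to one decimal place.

Region A: 50.3
Ostwick Province: 70.0
Difference: +19.7

Region A: (7.2 + 8.2) / 30.6 × 100 = 15.4 / 30.6 × 100 = 50.3
Ostwick Province: (17.2 + 34.1) / 73.3 × 100 = 51.3 / 73.3 × 100 = 70.0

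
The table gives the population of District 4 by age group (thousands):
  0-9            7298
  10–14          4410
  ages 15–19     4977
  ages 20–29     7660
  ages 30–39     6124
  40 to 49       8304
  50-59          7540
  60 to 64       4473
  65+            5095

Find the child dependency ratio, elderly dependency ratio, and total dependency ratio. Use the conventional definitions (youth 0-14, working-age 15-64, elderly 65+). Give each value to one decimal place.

Youth dependency ratio: 30.0
Old-age dependency ratio: 13.0
Total dependency ratio: 43.0

0–14: 7298 + 4410 = 11708
15–64: 4977 + 7660 + 6124 + 8304 + 7540 + 4473 = 39078
65+: 5095
Youth dependency ratio = 11708 / 39078 × 100 = 30.0
Old-age dependency ratio = 5095 / 39078 × 100 = 13.0
Total dependency ratio = (11708 + 5095) / 39078 × 100 = 16803 / 39078 × 100 = 43.0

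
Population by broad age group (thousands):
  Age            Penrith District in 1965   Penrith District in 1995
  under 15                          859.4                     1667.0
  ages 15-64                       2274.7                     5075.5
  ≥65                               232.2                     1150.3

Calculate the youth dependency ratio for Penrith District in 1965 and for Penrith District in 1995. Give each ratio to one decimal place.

Penrith District in 1965: 859.4 / 2274.7 × 100 = 37.8
Penrith District in 1995: 1667.0 / 5075.5 × 100 = 32.8

Penrith District in 1965: 37.8
Penrith District in 1995: 32.8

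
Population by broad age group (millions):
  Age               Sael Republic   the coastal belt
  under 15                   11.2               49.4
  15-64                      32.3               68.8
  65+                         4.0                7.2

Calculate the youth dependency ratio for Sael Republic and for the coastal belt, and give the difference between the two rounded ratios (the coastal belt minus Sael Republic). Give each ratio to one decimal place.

Sael Republic: 11.2 / 32.3 × 100 = 34.7
the coastal belt: 49.4 / 68.8 × 100 = 71.8

Sael Republic: 34.7
the coastal belt: 71.8
Difference: +37.1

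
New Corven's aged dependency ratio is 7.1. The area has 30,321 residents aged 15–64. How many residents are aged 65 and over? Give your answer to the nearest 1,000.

Aged 65 and over: 2,000

Old-age dependency ratio = elderly / working-age × 100
7.1 = E / 30,321 × 100
⇒ 2,000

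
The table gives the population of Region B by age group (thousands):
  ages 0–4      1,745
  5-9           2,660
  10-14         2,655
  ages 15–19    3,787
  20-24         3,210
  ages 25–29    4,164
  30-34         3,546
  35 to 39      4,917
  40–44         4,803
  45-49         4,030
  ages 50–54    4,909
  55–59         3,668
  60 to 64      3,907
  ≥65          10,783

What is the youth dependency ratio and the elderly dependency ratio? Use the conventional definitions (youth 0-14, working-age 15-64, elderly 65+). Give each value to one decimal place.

0–14: 1,745 + 2,660 + 2,655 = 7,060
15–64: 3,787 + 3,210 + 4,164 + 3,546 + 4,917 + 4,803 + 4,030 + 4,909 + 3,668 + 3,907 = 40,941
65+: 10,783
Youth dependency ratio = 7,060 / 40,941 × 100 = 17.2
Old-age dependency ratio = 10,783 / 40,941 × 100 = 26.3

Youth dependency ratio: 17.2
Old-age dependency ratio: 26.3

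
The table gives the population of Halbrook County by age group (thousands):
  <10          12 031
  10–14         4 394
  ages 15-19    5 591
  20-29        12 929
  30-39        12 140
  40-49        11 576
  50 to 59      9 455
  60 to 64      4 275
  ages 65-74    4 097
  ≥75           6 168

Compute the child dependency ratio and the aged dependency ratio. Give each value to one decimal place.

Youth dependency ratio: 29.3
Old-age dependency ratio: 18.3

0–14: 12 031 + 4 394 = 16 425
15–64: 5 591 + 12 929 + 12 140 + 11 576 + 9 455 + 4 275 = 55 966
65+: 4 097 + 6 168 = 10 265
Youth dependency ratio = 16 425 / 55 966 × 100 = 29.3
Old-age dependency ratio = 10 265 / 55 966 × 100 = 18.3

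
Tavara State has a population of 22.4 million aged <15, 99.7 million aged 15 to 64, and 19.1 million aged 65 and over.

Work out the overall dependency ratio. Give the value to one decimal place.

Total dependency ratio = (22.4 + 19.1) / 99.7 × 100 = 41.5 / 99.7 × 100 = 41.6

Total dependency ratio: 41.6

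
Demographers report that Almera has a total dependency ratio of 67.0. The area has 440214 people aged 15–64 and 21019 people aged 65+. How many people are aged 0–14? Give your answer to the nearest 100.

Total dependency ratio = (youth + elderly) / working-age × 100
67.0 = (Y + 21019) / 440214 × 100
⇒ 273900

Aged 0–14: 273900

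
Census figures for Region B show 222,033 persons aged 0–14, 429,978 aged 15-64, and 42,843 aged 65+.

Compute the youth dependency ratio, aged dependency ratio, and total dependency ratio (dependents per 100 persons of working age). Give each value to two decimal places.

Youth dependency ratio = 222,033 / 429,978 × 100 = 51.64
Old-age dependency ratio = 42,843 / 429,978 × 100 = 9.96
Total dependency ratio = (222,033 + 42,843) / 429,978 × 100 = 264,876 / 429,978 × 100 = 61.60

Youth dependency ratio: 51.64
Old-age dependency ratio: 9.96
Total dependency ratio: 61.60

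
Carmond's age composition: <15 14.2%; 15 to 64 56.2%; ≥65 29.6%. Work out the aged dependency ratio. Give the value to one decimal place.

Old-age dependency ratio: 52.7

Old-age dependency ratio = 29.6 / 56.2 × 100 = 52.7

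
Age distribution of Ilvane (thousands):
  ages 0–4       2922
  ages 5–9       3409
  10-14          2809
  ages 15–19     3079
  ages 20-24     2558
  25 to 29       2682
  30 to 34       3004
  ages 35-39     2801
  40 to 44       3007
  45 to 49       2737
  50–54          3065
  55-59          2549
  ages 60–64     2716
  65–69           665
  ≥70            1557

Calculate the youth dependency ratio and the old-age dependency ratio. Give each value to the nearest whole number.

0–14: 2922 + 3409 + 2809 = 9140
15–64: 3079 + 2558 + 2682 + 3004 + 2801 + 3007 + 2737 + 3065 + 2549 + 2716 = 28198
65+: 665 + 1557 = 2222
Youth dependency ratio = 9140 / 28198 × 100 = 32
Old-age dependency ratio = 2222 / 28198 × 100 = 8

Youth dependency ratio: 32
Old-age dependency ratio: 8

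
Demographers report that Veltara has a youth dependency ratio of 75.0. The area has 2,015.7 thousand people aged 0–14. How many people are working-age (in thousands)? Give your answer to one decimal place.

Youth dependency ratio = youth / working-age × 100
75.0 = 2,015.7 / W × 100
⇒ 2,687.6

Working-age: 2,687.6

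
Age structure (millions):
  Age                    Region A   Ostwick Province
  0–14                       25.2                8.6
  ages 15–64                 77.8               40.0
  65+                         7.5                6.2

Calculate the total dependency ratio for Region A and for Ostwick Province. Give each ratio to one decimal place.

Region A: 42.0
Ostwick Province: 37.0

Region A: (25.2 + 7.5) / 77.8 × 100 = 32.7 / 77.8 × 100 = 42.0
Ostwick Province: (8.6 + 6.2) / 40.0 × 100 = 14.8 / 40.0 × 100 = 37.0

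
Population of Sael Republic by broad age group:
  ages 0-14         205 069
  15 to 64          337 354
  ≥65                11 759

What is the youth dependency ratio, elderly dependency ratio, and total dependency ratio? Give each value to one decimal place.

Youth dependency ratio = 205 069 / 337 354 × 100 = 60.8
Old-age dependency ratio = 11 759 / 337 354 × 100 = 3.5
Total dependency ratio = (205 069 + 11 759) / 337 354 × 100 = 216 828 / 337 354 × 100 = 64.3

Youth dependency ratio: 60.8
Old-age dependency ratio: 3.5
Total dependency ratio: 64.3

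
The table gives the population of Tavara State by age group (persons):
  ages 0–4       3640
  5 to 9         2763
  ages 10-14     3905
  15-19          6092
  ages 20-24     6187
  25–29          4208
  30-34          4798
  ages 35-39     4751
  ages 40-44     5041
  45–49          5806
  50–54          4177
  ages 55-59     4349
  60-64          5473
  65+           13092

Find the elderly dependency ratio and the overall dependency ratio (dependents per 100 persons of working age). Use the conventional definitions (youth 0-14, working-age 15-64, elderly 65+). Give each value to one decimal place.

Old-age dependency ratio: 25.7
Total dependency ratio: 46.0

0–14: 3640 + 2763 + 3905 = 10308
15–64: 6092 + 6187 + 4208 + 4798 + 4751 + 5041 + 5806 + 4177 + 4349 + 5473 = 50882
65+: 13092
Old-age dependency ratio = 13092 / 50882 × 100 = 25.7
Total dependency ratio = (10308 + 13092) / 50882 × 100 = 23400 / 50882 × 100 = 46.0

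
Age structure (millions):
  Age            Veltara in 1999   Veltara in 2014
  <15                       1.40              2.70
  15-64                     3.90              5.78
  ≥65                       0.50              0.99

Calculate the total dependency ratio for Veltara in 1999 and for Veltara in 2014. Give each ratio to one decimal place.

Veltara in 1999: 48.7
Veltara in 2014: 63.8

Veltara in 1999: (1.40 + 0.50) / 3.90 × 100 = 1.90 / 3.90 × 100 = 48.7
Veltara in 2014: (2.70 + 0.99) / 5.78 × 100 = 3.69 / 5.78 × 100 = 63.8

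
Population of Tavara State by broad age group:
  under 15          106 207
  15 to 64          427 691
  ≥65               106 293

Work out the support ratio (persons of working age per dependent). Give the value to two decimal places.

Support ratio: 2.01

Support ratio = 427 691 / (106 207 + 106 293) = 427 691 / 212 500 = 2.01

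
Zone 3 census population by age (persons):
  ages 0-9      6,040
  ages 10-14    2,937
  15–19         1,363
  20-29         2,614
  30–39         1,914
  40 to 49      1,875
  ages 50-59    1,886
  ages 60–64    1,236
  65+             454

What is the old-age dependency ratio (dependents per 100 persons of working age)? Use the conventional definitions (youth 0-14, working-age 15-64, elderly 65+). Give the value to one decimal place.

Old-age dependency ratio: 4.2

0–14: 6,040 + 2,937 = 8,977
15–64: 1,363 + 2,614 + 1,914 + 1,875 + 1,886 + 1,236 = 10,888
65+: 454
Old-age dependency ratio = 454 / 10,888 × 100 = 4.2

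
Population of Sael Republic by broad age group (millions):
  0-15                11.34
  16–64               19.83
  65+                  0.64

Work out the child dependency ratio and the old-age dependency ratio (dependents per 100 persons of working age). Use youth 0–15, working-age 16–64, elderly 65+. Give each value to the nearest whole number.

Youth dependency ratio: 57
Old-age dependency ratio: 3

Youth dependency ratio = 11.34 / 19.83 × 100 = 57
Old-age dependency ratio = 0.64 / 19.83 × 100 = 3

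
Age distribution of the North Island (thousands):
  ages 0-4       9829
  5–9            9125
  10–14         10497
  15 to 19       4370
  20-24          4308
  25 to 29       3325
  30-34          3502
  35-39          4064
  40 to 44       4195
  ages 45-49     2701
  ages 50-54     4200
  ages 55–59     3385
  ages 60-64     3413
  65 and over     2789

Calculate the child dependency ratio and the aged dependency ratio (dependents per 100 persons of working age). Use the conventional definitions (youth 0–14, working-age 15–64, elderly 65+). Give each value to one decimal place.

0–14: 9829 + 9125 + 10497 = 29451
15–64: 4370 + 4308 + 3325 + 3502 + 4064 + 4195 + 2701 + 4200 + 3385 + 3413 = 37463
65+: 2789
Youth dependency ratio = 29451 / 37463 × 100 = 78.6
Old-age dependency ratio = 2789 / 37463 × 100 = 7.4

Youth dependency ratio: 78.6
Old-age dependency ratio: 7.4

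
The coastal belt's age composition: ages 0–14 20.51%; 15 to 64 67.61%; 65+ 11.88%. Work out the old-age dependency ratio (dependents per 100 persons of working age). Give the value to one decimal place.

Old-age dependency ratio: 17.6

Old-age dependency ratio = 11.88 / 67.61 × 100 = 17.6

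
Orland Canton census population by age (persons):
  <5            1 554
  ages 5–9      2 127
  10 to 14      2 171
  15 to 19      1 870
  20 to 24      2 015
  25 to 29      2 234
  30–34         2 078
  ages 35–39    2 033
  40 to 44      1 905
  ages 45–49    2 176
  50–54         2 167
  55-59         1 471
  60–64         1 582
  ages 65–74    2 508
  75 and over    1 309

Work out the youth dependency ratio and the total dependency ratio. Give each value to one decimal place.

0–14: 1 554 + 2 127 + 2 171 = 5 852
15–64: 1 870 + 2 015 + 2 234 + 2 078 + 2 033 + 1 905 + 2 176 + 2 167 + 1 471 + 1 582 = 19 531
65+: 2 508 + 1 309 = 3 817
Youth dependency ratio = 5 852 / 19 531 × 100 = 30.0
Total dependency ratio = (5 852 + 3 817) / 19 531 × 100 = 9 669 / 19 531 × 100 = 49.5

Youth dependency ratio: 30.0
Total dependency ratio: 49.5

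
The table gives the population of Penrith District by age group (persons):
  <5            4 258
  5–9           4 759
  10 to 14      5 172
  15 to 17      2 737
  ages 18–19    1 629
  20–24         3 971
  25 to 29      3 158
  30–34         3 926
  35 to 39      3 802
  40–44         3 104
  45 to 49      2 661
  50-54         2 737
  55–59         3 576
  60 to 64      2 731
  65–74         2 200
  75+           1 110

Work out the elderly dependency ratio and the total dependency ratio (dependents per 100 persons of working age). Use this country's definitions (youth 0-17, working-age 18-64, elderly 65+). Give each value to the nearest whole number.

Old-age dependency ratio: 11
Total dependency ratio: 65

0–17: 4 258 + 4 759 + 5 172 + 2 737 = 16 926
18–64: 1 629 + 3 971 + 3 158 + 3 926 + 3 802 + 3 104 + 2 661 + 2 737 + 3 576 + 2 731 = 31 295
65+: 2 200 + 1 110 = 3 310
Old-age dependency ratio = 3 310 / 31 295 × 100 = 11
Total dependency ratio = (16 926 + 3 310) / 31 295 × 100 = 20 236 / 31 295 × 100 = 65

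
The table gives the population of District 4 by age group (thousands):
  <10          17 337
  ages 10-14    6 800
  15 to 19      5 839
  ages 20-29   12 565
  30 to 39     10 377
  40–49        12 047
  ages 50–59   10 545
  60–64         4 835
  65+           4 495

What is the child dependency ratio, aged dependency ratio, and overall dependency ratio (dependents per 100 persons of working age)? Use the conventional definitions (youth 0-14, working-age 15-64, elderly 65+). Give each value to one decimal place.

Youth dependency ratio: 42.9
Old-age dependency ratio: 8.0
Total dependency ratio: 50.9

0–14: 17 337 + 6 800 = 24 137
15–64: 5 839 + 12 565 + 10 377 + 12 047 + 10 545 + 4 835 = 56 208
65+: 4 495
Youth dependency ratio = 24 137 / 56 208 × 100 = 42.9
Old-age dependency ratio = 4 495 / 56 208 × 100 = 8.0
Total dependency ratio = (24 137 + 4 495) / 56 208 × 100 = 28 632 / 56 208 × 100 = 50.9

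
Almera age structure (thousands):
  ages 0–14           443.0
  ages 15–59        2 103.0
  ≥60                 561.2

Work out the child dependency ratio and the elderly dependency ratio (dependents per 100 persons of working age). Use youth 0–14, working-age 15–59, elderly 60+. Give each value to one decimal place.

Youth dependency ratio = 443.0 / 2 103.0 × 100 = 21.1
Old-age dependency ratio = 561.2 / 2 103.0 × 100 = 26.7

Youth dependency ratio: 21.1
Old-age dependency ratio: 26.7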